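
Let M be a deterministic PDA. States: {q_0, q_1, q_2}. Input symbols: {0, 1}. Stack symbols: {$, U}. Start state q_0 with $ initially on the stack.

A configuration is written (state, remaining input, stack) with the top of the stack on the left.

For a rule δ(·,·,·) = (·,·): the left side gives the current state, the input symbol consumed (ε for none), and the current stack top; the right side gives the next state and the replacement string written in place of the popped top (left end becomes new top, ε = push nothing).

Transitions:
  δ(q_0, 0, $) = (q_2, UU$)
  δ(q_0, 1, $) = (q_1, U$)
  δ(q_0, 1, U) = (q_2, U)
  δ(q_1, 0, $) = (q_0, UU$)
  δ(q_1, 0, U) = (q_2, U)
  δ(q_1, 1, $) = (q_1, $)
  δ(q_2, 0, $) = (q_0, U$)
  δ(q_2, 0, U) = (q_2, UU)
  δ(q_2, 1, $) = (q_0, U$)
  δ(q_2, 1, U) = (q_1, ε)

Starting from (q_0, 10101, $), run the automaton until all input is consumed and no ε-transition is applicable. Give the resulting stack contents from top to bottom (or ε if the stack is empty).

(q_0, 10101, $) ⊢ (q_1, 0101, U$) ⊢ (q_2, 101, U$) ⊢ (q_1, 01, $) ⊢ (q_0, 1, UU$) ⊢ (q_2, ε, UU$)
All input consumed in state q_2 with stack UU$.

UU$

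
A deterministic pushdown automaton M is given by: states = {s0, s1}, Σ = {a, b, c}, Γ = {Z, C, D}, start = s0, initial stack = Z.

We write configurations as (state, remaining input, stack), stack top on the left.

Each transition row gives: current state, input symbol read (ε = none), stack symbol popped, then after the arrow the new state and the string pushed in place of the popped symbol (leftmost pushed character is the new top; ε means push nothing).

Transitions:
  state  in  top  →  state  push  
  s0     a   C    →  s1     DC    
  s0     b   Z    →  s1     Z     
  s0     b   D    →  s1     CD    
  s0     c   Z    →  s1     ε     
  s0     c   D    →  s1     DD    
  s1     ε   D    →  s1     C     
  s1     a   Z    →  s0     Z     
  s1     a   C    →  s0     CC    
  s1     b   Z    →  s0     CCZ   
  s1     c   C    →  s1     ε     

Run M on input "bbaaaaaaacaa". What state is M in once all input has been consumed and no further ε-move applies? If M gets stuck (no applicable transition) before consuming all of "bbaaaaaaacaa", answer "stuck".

s1

(s0, bbaaaaaaacaa, Z)
  read b, top Z: go to s1, push Z → (s1, baaaaaaacaa, Z)
  read b, top Z: go to s0, push CCZ → (s0, aaaaaaacaa, CCZ)
  read a, top C: go to s1, push DC → (s1, aaaaaacaa, DCCZ)
  ε-move, top D: go to s1, push C → (s1, aaaaaacaa, CCCZ)
  read a, top C: go to s0, push CC → (s0, aaaaacaa, CCCCZ)
  read a, top C: go to s1, push DC → (s1, aaaacaa, DCCCCZ)
  ε-move, top D: go to s1, push C → (s1, aaaacaa, CCCCCZ)
  read a, top C: go to s0, push CC → (s0, aaacaa, CCCCCCZ)
  read a, top C: go to s1, push DC → (s1, aacaa, DCCCCCCZ)
  ε-move, top D: go to s1, push C → (s1, aacaa, CCCCCCCZ)
  read a, top C: go to s0, push CC → (s0, acaa, CCCCCCCCZ)
  read a, top C: go to s1, push DC → (s1, caa, DCCCCCCCCZ)
  ε-move, top D: go to s1, push C → (s1, caa, CCCCCCCCCZ)
  read c, top C: go to s1, push ε → (s1, aa, CCCCCCCCZ)
  read a, top C: go to s0, push CC → (s0, a, CCCCCCCCCZ)
  read a, top C: go to s1, push DC → (s1, ε, DCCCCCCCCCZ)
  ε-move, top D: go to s1, push C → (s1, ε, CCCCCCCCCCZ)
All input consumed; M is in state s1.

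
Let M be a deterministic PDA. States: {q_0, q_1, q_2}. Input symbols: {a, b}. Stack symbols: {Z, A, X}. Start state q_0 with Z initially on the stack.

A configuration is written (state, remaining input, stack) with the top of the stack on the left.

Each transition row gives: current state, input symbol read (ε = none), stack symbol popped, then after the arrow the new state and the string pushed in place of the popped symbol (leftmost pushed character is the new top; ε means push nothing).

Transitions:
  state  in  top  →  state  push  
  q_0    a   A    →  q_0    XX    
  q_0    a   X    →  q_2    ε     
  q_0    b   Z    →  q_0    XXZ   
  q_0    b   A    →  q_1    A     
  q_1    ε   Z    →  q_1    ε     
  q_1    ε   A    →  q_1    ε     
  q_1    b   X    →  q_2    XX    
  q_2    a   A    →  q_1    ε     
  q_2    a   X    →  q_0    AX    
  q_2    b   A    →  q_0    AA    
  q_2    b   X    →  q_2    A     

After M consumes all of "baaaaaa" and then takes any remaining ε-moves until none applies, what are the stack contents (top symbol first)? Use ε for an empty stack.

XXXXZ

(q_0, baaaaaa, Z)
  read b, top Z: go to q_0, push XXZ → (q_0, aaaaaa, XXZ)
  read a, top X: go to q_2, push ε → (q_2, aaaaa, XZ)
  read a, top X: go to q_0, push AX → (q_0, aaaa, AXZ)
  read a, top A: go to q_0, push XX → (q_0, aaa, XXXZ)
  read a, top X: go to q_2, push ε → (q_2, aa, XXZ)
  read a, top X: go to q_0, push AX → (q_0, a, AXXZ)
  read a, top A: go to q_0, push XX → (q_0, ε, XXXXZ)
All input consumed in state q_0 with stack XXXXZ.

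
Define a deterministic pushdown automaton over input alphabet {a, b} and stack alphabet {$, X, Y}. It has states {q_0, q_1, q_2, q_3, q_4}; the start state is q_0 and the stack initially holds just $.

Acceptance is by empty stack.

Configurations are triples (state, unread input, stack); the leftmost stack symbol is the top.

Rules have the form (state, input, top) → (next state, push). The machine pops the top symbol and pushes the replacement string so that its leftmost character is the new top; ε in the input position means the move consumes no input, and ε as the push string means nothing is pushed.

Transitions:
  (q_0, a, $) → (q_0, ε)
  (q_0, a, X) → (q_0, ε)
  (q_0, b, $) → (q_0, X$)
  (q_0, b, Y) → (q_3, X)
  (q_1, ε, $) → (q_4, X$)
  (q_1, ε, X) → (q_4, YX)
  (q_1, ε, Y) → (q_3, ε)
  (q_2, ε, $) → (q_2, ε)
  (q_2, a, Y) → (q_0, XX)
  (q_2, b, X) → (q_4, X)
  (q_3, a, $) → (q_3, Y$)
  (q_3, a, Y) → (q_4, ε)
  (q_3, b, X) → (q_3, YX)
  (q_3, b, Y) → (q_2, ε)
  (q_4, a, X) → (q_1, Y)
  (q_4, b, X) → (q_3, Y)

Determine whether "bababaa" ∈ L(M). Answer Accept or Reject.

Accept

(q_0, bababaa, $)
  read b, top $: go to q_0, push X$ → (q_0, ababaa, X$)
  read a, top X: go to q_0, push ε → (q_0, babaa, $)
  read b, top $: go to q_0, push X$ → (q_0, abaa, X$)
  read a, top X: go to q_0, push ε → (q_0, baa, $)
  read b, top $: go to q_0, push X$ → (q_0, aa, X$)
  read a, top X: go to q_0, push ε → (q_0, a, $)
  read a, top $: go to q_0, push ε → (q_0, ε, ε)
All input consumed and the stack is empty.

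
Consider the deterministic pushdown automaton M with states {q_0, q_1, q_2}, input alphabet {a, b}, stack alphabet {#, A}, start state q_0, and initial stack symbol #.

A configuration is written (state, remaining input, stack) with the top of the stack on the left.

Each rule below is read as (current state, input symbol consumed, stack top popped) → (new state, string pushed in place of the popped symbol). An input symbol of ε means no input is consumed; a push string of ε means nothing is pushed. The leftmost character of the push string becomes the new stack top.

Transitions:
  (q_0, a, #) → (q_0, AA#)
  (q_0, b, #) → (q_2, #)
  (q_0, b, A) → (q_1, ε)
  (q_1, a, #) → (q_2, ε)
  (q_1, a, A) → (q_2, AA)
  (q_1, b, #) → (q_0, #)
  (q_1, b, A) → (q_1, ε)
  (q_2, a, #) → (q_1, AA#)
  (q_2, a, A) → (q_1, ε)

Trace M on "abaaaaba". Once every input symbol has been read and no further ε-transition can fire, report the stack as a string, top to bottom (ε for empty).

ε

(q_0, abaaaaba, #) ⊢ (q_0, baaaaba, AA#) ⊢ (q_1, aaaaba, A#) ⊢ (q_2, aaaba, AA#) ⊢ (q_1, aaba, A#) ⊢ (q_2, aba, AA#) ⊢ (q_1, ba, A#) ⊢ (q_1, a, #) ⊢ (q_2, ε, ε)
All input consumed in state q_2 with stack ε.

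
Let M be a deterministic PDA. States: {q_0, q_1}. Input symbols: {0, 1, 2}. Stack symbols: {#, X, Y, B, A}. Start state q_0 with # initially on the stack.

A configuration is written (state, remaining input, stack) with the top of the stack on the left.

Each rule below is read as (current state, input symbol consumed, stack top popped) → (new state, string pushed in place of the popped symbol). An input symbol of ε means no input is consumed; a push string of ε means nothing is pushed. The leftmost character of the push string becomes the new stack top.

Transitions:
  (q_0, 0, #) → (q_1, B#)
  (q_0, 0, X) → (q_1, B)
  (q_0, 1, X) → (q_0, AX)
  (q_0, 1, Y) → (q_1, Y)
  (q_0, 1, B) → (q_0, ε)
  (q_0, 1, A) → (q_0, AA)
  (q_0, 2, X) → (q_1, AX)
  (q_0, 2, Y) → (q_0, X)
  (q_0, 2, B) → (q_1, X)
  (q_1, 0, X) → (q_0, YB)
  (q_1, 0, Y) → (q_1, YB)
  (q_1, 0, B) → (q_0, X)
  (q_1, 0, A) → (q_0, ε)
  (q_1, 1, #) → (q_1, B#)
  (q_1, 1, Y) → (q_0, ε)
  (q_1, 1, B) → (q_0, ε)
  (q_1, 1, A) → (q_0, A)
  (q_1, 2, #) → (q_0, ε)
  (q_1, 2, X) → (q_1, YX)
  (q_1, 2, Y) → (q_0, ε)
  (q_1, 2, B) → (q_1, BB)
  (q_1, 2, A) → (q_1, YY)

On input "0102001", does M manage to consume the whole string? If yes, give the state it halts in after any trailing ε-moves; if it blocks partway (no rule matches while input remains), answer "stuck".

q_0

(q_0, 0102001, #) ⊢ (q_1, 102001, B#) ⊢ (q_0, 02001, #) ⊢ (q_1, 2001, B#) ⊢ (q_1, 001, BB#) ⊢ (q_0, 01, XB#) ⊢ (q_1, 1, BB#) ⊢ (q_0, ε, B#)
All input consumed; M is in state q_0.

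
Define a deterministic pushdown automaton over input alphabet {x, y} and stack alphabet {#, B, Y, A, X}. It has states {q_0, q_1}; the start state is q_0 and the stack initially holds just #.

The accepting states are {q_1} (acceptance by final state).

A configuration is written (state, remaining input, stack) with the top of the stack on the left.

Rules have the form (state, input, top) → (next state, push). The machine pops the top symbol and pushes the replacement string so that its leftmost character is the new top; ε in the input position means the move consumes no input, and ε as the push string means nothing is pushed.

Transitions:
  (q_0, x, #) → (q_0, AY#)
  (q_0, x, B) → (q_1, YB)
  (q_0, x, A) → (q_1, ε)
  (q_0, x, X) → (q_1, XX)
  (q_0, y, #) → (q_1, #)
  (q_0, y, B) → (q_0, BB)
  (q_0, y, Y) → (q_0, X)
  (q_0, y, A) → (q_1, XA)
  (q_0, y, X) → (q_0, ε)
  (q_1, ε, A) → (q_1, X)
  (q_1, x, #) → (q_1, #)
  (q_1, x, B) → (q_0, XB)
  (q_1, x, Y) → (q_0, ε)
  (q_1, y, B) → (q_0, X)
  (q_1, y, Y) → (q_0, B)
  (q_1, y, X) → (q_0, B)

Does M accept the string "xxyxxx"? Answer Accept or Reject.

Accept

(q_0, xxyxxx, #)
  read x, top #: go to q_0, push AY# → (q_0, xyxxx, AY#)
  read x, top A: go to q_1, push ε → (q_1, yxxx, Y#)
  read y, top Y: go to q_0, push B → (q_0, xxx, B#)
  read x, top B: go to q_1, push YB → (q_1, xx, YB#)
  read x, top Y: go to q_0, push ε → (q_0, x, B#)
  read x, top B: go to q_1, push YB → (q_1, ε, YB#)
All input consumed; state q_1 ∈ F.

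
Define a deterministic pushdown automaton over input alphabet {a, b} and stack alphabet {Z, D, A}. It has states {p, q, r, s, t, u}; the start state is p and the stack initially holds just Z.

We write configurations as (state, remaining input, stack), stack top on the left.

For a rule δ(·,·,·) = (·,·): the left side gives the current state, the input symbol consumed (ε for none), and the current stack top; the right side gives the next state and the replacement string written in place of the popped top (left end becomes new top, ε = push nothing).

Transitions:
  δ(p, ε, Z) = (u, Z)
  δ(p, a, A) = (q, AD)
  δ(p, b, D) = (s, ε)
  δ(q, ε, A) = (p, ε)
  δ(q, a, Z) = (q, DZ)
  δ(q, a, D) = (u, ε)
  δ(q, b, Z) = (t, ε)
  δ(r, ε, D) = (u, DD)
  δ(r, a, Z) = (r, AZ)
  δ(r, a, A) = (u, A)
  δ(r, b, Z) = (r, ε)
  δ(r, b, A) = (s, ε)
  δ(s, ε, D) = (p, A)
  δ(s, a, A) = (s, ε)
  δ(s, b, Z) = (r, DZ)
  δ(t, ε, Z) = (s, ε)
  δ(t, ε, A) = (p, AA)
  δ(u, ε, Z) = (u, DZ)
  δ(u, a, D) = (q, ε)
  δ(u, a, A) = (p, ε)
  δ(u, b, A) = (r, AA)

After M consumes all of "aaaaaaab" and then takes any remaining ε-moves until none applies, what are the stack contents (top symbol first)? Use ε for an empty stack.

ε

(p, aaaaaaab, Z) ⊢ (u, aaaaaaab, Z) ⊢ (u, aaaaaaab, DZ) ⊢ (q, aaaaaab, Z) ⊢ (q, aaaaab, DZ) ⊢ (u, aaaab, Z) ⊢ (u, aaaab, DZ) ⊢ (q, aaab, Z) ⊢ (q, aab, DZ) ⊢ (u, ab, Z) ⊢ (u, ab, DZ) ⊢ (q, b, Z) ⊢ (t, ε, ε)
All input consumed in state t with stack ε.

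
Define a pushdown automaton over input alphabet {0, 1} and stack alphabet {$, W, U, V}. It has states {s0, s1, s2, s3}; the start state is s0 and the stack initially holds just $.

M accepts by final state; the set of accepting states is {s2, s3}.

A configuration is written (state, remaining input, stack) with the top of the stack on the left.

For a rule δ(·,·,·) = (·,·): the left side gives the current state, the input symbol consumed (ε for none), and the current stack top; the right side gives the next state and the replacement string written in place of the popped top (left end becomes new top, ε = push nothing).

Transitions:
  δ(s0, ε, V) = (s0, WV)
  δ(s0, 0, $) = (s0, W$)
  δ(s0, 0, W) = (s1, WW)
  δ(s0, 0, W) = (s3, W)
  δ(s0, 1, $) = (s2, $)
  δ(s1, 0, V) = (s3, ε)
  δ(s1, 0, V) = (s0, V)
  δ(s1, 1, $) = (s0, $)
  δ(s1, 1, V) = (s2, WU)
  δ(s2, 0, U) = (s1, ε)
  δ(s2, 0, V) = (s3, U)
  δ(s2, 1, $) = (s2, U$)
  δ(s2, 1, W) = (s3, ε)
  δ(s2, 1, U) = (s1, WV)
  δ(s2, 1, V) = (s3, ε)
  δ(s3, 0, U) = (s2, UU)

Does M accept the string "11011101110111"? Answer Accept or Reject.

Accept

One accepting computation: (s0, 11011101110111, $) ⊢ (s2, 1011101110111, $) ⊢ (s2, 011101110111, U$) ⊢ (s1, 11101110111, $) ⊢ (s0, 1101110111, $) ⊢ (s2, 101110111, $) ⊢ (s2, 01110111, U$) ⊢ (s1, 1110111, $) ⊢ (s0, 110111, $) ⊢ (s2, 10111, $) ⊢ (s2, 0111, U$) ⊢ (s1, 111, $) ⊢ (s0, 11, $) ⊢ (s2, 1, $) ⊢ (s2, ε, U$)
All input consumed and state s2 ∈ F.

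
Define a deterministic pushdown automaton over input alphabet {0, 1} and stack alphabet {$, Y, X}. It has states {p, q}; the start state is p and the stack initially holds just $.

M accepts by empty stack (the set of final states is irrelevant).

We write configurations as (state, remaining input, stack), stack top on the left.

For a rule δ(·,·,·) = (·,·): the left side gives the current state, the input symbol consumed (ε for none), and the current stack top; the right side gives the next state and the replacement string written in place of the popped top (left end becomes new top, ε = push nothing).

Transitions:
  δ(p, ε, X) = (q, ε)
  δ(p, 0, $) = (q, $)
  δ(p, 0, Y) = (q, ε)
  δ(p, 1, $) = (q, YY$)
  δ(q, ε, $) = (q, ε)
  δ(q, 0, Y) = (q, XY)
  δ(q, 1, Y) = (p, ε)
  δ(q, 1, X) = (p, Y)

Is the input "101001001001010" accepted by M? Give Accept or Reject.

Accept

(p, 101001001001010, $)
  read 1, top $: go to q, push YY$ → (q, 01001001001010, YY$)
  read 0, top Y: go to q, push XY → (q, 1001001001010, XYY$)
  read 1, top X: go to p, push Y → (p, 001001001010, YYY$)
  read 0, top Y: go to q, push ε → (q, 01001001010, YY$)
  read 0, top Y: go to q, push XY → (q, 1001001010, XYY$)
  read 1, top X: go to p, push Y → (p, 001001010, YYY$)
  read 0, top Y: go to q, push ε → (q, 01001010, YY$)
  read 0, top Y: go to q, push XY → (q, 1001010, XYY$)
  read 1, top X: go to p, push Y → (p, 001010, YYY$)
  read 0, top Y: go to q, push ε → (q, 01010, YY$)
  read 0, top Y: go to q, push XY → (q, 1010, XYY$)
  read 1, top X: go to p, push Y → (p, 010, YYY$)
  read 0, top Y: go to q, push ε → (q, 10, YY$)
  read 1, top Y: go to p, push ε → (p, 0, Y$)
  read 0, top Y: go to q, push ε → (q, ε, $)
  ε-move, top $: go to q, push ε → (q, ε, ε)
All input consumed and the stack is empty.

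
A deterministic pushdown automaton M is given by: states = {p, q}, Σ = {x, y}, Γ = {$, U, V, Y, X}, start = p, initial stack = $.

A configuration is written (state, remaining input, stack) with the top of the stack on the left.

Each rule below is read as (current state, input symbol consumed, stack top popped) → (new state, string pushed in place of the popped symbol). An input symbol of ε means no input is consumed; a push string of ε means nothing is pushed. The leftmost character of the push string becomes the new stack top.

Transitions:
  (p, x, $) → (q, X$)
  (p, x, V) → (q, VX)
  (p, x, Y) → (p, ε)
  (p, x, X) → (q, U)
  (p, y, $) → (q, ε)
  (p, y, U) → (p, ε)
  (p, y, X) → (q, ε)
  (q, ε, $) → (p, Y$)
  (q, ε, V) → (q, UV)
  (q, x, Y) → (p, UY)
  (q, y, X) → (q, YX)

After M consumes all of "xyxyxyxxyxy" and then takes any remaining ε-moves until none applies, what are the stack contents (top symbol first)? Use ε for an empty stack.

(p, xyxyxyxxyxy, $)
  read x, top $: go to q, push X$ → (q, yxyxyxxyxy, X$)
  read y, top X: go to q, push YX → (q, xyxyxxyxy, YX$)
  read x, top Y: go to p, push UY → (p, yxyxxyxy, UYX$)
  read y, top U: go to p, push ε → (p, xyxxyxy, YX$)
  read x, top Y: go to p, push ε → (p, yxxyxy, X$)
  read y, top X: go to q, push ε → (q, xxyxy, $)
  ε-move, top $: go to p, push Y$ → (p, xxyxy, Y$)
  read x, top Y: go to p, push ε → (p, xyxy, $)
  read x, top $: go to q, push X$ → (q, yxy, X$)
  read y, top X: go to q, push YX → (q, xy, YX$)
  read x, top Y: go to p, push UY → (p, y, UYX$)
  read y, top U: go to p, push ε → (p, ε, YX$)
All input consumed in state p with stack YX$.

YX$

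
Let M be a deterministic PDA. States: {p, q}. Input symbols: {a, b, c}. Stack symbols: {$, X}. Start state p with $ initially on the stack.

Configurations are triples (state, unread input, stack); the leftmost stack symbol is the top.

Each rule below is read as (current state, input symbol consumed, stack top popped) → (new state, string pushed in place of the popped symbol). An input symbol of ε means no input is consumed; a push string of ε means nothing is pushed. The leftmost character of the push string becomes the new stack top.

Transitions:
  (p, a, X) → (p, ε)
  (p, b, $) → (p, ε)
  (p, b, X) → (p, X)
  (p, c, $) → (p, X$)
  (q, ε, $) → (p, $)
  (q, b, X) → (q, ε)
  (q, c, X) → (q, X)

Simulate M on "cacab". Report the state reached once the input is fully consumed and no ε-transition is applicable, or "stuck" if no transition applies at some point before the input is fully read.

p

(p, cacab, $)
  read c, top $: go to p, push X$ → (p, acab, X$)
  read a, top X: go to p, push ε → (p, cab, $)
  read c, top $: go to p, push X$ → (p, ab, X$)
  read a, top X: go to p, push ε → (p, b, $)
  read b, top $: go to p, push ε → (p, ε, ε)
All input consumed; M is in state p.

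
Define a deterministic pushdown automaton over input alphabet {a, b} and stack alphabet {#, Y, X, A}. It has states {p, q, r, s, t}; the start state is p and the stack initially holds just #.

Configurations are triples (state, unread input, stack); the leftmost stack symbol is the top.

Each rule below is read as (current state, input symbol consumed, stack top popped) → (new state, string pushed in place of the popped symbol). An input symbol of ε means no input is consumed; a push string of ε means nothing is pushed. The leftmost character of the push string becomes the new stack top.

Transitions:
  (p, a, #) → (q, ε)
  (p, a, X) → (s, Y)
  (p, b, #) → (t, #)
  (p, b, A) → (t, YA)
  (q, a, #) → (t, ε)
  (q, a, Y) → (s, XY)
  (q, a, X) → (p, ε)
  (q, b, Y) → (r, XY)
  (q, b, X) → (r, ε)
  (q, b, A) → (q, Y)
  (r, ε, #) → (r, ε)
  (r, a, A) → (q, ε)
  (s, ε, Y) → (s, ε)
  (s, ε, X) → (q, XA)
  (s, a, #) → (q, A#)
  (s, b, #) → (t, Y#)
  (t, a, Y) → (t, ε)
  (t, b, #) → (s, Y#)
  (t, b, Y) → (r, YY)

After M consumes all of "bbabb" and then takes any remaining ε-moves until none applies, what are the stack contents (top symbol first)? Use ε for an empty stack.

XY#

(p, bbabb, #) ⊢ (t, babb, #) ⊢ (s, abb, Y#) ⊢ (s, abb, #) ⊢ (q, bb, A#) ⊢ (q, b, Y#) ⊢ (r, ε, XY#)
All input consumed in state r with stack XY#.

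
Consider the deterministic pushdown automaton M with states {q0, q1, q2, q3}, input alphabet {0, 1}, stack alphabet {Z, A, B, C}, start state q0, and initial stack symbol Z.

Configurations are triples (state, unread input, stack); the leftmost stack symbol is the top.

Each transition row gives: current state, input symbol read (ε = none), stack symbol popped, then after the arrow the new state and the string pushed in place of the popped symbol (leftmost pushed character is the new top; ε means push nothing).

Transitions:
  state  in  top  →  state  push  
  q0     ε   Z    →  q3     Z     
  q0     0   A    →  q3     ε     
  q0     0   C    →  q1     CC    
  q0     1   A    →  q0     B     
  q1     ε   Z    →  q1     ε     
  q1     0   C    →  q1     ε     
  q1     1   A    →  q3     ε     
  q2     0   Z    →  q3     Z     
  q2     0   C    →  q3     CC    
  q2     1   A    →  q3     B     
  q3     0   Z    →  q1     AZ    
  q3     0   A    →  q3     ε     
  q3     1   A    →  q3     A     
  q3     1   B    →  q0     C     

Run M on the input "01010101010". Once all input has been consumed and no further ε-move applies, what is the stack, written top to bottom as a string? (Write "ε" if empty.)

(q0, 01010101010, Z)
  ε-move, top Z: go to q3, push Z → (q3, 01010101010, Z)
  read 0, top Z: go to q1, push AZ → (q1, 1010101010, AZ)
  read 1, top A: go to q3, push ε → (q3, 010101010, Z)
  read 0, top Z: go to q1, push AZ → (q1, 10101010, AZ)
  read 1, top A: go to q3, push ε → (q3, 0101010, Z)
  read 0, top Z: go to q1, push AZ → (q1, 101010, AZ)
  read 1, top A: go to q3, push ε → (q3, 01010, Z)
  read 0, top Z: go to q1, push AZ → (q1, 1010, AZ)
  read 1, top A: go to q3, push ε → (q3, 010, Z)
  read 0, top Z: go to q1, push AZ → (q1, 10, AZ)
  read 1, top A: go to q3, push ε → (q3, 0, Z)
  read 0, top Z: go to q1, push AZ → (q1, ε, AZ)
All input consumed in state q1 with stack AZ.

AZ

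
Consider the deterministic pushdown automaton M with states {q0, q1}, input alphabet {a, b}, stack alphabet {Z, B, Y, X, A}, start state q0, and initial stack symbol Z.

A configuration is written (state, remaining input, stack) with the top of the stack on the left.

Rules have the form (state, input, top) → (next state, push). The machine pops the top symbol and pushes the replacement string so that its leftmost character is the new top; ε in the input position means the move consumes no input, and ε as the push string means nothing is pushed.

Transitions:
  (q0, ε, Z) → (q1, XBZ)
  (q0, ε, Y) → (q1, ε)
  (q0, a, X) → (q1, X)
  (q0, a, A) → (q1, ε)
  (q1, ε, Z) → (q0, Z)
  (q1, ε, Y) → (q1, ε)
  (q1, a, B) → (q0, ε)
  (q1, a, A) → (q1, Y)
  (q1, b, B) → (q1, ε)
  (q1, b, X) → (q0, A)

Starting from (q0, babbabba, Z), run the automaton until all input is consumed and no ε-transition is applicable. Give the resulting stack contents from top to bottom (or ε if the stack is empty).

(q0, babbabba, Z) ⊢ (q1, babbabba, XBZ) ⊢ (q0, abbabba, ABZ) ⊢ (q1, bbabba, BZ) ⊢ (q1, babba, Z) ⊢ (q0, babba, Z) ⊢ (q1, babba, XBZ) ⊢ (q0, abba, ABZ) ⊢ (q1, bba, BZ) ⊢ (q1, ba, Z) ⊢ (q0, ba, Z) ⊢ (q1, ba, XBZ) ⊢ (q0, a, ABZ) ⊢ (q1, ε, BZ)
All input consumed in state q1 with stack BZ.

BZ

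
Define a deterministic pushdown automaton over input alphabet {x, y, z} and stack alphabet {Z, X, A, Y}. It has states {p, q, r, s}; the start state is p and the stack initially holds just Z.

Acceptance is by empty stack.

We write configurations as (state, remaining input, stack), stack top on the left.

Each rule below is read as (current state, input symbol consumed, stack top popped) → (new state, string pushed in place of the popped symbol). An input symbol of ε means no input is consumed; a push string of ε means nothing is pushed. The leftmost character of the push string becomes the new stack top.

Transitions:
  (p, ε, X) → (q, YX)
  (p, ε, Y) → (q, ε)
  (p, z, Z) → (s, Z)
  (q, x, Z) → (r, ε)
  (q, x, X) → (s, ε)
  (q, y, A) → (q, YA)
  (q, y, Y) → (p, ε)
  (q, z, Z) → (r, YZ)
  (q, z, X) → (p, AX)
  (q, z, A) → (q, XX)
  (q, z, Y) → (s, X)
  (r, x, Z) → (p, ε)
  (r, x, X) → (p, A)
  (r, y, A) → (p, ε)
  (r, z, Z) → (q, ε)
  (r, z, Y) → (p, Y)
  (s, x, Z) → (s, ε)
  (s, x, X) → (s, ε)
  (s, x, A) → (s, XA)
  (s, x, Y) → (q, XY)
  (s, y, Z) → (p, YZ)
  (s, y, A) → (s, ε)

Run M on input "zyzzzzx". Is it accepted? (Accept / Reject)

(p, zyzzzzx, Z) ⊢ (s, yzzzzx, Z) ⊢ (p, zzzzx, YZ) ⊢ (q, zzzzx, Z) ⊢ (r, zzzx, YZ) ⊢ (p, zzx, YZ) ⊢ (q, zzx, Z) ⊢ (r, zx, YZ) ⊢ (p, x, YZ) ⊢ (q, x, Z) ⊢ (r, ε, ε)
All input consumed and the stack is empty.

Accept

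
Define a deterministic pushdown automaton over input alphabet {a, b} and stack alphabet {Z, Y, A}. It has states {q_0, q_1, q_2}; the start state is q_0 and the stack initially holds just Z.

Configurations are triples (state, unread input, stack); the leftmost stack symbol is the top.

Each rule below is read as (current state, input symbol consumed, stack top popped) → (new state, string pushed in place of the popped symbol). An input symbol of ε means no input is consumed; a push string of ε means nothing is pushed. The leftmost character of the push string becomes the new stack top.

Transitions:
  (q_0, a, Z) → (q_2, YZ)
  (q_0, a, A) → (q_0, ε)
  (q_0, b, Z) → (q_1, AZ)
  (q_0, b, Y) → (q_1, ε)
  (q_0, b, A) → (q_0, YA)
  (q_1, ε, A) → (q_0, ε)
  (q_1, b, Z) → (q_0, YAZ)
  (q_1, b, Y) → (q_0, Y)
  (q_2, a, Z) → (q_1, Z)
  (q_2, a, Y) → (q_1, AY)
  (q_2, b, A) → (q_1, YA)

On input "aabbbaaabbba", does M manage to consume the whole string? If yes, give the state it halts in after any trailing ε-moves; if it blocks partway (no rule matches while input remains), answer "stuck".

(q_0, aabbbaaabbba, Z)
  read a, top Z: go to q_2, push YZ → (q_2, abbbaaabbba, YZ)
  read a, top Y: go to q_1, push AY → (q_1, bbbaaabbba, AYZ)
  ε-move, top A: go to q_0, push ε → (q_0, bbbaaabbba, YZ)
  read b, top Y: go to q_1, push ε → (q_1, bbaaabbba, Z)
  read b, top Z: go to q_0, push YAZ → (q_0, baaabbba, YAZ)
  read b, top Y: go to q_1, push ε → (q_1, aaabbba, AZ)
  ε-move, top A: go to q_0, push ε → (q_0, aaabbba, Z)
  read a, top Z: go to q_2, push YZ → (q_2, aabbba, YZ)
  read a, top Y: go to q_1, push AY → (q_1, abbba, AYZ)
  ε-move, top A: go to q_0, push ε → (q_0, abbba, YZ)
No transition for (q_0, a, top Y); M blocks with input abbba remaining.

stuck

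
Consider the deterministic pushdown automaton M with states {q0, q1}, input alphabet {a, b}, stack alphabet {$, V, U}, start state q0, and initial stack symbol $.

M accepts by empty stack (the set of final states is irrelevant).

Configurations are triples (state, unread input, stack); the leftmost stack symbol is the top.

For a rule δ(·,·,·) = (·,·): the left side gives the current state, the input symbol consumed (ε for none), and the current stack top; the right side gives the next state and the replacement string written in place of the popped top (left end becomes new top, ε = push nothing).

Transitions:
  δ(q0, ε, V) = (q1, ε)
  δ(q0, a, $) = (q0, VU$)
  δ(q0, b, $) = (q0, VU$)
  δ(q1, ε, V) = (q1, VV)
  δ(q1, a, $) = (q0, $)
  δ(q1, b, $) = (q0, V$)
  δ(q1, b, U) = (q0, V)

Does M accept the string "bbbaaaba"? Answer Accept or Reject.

(q0, bbbaaaba, $) ⊢ (q0, bbaaaba, VU$) ⊢ (q1, bbaaaba, U$) ⊢ (q0, baaaba, V$) ⊢ (q1, baaaba, $) ⊢ (q0, aaaba, V$) ⊢ (q1, aaaba, $) ⊢ (q0, aaba, $) ⊢ (q0, aba, VU$) ⊢ (q1, aba, U$)
No transition applies at (q1, aba, U$); input not fully consumed.

Reject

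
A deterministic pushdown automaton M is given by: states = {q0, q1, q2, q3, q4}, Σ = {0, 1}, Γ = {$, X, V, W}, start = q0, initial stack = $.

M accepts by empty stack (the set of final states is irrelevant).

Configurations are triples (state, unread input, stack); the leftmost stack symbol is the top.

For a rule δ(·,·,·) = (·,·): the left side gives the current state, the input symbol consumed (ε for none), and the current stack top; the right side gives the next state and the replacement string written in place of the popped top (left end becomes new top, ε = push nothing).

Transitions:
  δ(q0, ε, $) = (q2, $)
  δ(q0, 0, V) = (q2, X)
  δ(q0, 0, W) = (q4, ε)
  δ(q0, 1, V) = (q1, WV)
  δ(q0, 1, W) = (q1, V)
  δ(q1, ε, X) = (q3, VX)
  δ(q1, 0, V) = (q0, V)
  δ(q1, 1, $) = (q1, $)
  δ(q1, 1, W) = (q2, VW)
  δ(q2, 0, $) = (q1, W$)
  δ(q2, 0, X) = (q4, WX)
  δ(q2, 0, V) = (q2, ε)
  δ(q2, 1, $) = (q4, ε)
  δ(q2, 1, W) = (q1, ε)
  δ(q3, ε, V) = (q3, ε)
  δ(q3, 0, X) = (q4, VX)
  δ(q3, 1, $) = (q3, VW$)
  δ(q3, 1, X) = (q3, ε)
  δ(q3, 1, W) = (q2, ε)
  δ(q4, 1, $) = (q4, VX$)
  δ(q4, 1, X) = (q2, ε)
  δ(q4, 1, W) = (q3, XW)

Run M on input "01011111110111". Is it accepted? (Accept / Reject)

Reject

(q0, 01011111110111, $)
  ε-move, top $: go to q2, push $ → (q2, 01011111110111, $)
  read 0, top $: go to q1, push W$ → (q1, 1011111110111, W$)
  read 1, top W: go to q2, push VW → (q2, 011111110111, VW$)
  read 0, top V: go to q2, push ε → (q2, 11111110111, W$)
  read 1, top W: go to q1, push ε → (q1, 1111110111, $)
  read 1, top $: go to q1, push $ → (q1, 111110111, $)
  read 1, top $: go to q1, push $ → (q1, 11110111, $)
  read 1, top $: go to q1, push $ → (q1, 1110111, $)
  read 1, top $: go to q1, push $ → (q1, 110111, $)
  read 1, top $: go to q1, push $ → (q1, 10111, $)
  read 1, top $: go to q1, push $ → (q1, 0111, $)
No transition applies at (q1, 0111, $); input not fully consumed.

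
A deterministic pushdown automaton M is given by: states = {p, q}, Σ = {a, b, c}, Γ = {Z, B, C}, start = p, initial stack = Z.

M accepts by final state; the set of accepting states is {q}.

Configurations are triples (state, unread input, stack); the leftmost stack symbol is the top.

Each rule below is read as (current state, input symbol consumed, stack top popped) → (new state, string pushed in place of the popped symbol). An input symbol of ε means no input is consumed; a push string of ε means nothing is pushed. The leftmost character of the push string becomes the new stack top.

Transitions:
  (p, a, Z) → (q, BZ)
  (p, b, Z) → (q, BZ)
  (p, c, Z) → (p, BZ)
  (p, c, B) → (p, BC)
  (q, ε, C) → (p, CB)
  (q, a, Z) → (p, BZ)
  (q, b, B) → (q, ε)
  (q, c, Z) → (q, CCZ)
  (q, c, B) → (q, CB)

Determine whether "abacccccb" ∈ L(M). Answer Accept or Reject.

Reject

(p, abacccccb, Z)
  read a, top Z: go to q, push BZ → (q, bacccccb, BZ)
  read b, top B: go to q, push ε → (q, acccccb, Z)
  read a, top Z: go to p, push BZ → (p, cccccb, BZ)
  read c, top B: go to p, push BC → (p, ccccb, BCZ)
  read c, top B: go to p, push BC → (p, cccb, BCCZ)
  read c, top B: go to p, push BC → (p, ccb, BCCCZ)
  read c, top B: go to p, push BC → (p, cb, BCCCCZ)
  read c, top B: go to p, push BC → (p, b, BCCCCCZ)
No transition applies at (p, b, BCCCCCZ); input not fully consumed.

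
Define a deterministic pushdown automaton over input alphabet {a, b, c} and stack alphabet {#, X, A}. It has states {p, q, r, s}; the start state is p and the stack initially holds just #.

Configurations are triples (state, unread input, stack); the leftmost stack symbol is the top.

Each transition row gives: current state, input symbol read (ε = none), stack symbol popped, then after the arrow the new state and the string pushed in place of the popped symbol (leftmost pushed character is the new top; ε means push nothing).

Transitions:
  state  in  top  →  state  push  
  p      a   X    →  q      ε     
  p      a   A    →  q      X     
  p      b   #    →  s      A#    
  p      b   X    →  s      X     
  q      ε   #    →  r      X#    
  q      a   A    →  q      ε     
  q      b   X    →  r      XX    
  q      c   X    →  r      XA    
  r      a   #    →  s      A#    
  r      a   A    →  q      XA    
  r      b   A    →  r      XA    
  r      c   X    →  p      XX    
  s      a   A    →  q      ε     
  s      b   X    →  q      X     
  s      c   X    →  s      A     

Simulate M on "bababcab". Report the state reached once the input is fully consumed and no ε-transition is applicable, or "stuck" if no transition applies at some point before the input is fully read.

(p, bababcab, #)
  read b, top #: go to s, push A# → (s, ababcab, A#)
  read a, top A: go to q, push ε → (q, babcab, #)
  ε-move, top #: go to r, push X# → (r, babcab, X#)
No transition for (r, b, top X); M blocks with input babcab remaining.

stuck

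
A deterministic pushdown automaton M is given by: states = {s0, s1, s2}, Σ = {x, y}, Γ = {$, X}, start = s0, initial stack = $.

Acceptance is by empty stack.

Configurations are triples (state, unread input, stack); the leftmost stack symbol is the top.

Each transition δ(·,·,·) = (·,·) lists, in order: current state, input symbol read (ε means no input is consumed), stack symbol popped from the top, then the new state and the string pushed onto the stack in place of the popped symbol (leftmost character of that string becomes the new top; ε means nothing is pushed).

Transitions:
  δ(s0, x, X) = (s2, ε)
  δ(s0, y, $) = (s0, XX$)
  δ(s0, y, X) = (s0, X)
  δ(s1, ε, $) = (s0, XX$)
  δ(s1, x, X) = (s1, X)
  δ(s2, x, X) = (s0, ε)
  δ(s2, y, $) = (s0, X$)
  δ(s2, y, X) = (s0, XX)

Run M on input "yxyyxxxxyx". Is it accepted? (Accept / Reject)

Reject

(s0, yxyyxxxxyx, $)
  read y, top $: go to s0, push XX$ → (s0, xyyxxxxyx, XX$)
  read x, top X: go to s2, push ε → (s2, yyxxxxyx, X$)
  read y, top X: go to s0, push XX → (s0, yxxxxyx, XX$)
  read y, top X: go to s0, push X → (s0, xxxxyx, XX$)
  read x, top X: go to s2, push ε → (s2, xxxyx, X$)
  read x, top X: go to s0, push ε → (s0, xxyx, $)
No transition applies at (s0, xxyx, $); input not fully consumed.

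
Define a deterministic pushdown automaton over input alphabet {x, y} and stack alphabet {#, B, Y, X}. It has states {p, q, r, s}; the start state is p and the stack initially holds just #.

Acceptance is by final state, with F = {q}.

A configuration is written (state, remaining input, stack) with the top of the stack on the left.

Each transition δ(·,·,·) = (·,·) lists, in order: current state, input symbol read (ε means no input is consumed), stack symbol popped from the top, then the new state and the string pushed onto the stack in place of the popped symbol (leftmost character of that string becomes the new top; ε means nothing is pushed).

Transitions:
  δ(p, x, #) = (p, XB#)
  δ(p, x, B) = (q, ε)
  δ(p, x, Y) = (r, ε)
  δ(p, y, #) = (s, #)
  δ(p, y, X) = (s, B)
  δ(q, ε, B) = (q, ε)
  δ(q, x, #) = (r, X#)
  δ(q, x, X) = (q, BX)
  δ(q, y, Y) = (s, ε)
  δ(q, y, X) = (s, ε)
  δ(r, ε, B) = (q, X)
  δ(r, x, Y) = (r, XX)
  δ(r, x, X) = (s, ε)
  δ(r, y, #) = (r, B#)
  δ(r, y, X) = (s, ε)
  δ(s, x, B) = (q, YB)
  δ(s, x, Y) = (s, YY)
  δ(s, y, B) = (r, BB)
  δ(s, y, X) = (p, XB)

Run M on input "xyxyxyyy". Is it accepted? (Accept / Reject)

(p, xyxyxyyy, #)
  read x, top #: go to p, push XB# → (p, yxyxyyy, XB#)
  read y, top X: go to s, push B → (s, xyxyyy, BB#)
  read x, top B: go to q, push YB → (q, yxyyy, YBB#)
  read y, top Y: go to s, push ε → (s, xyyy, BB#)
  read x, top B: go to q, push YB → (q, yyy, YBB#)
  read y, top Y: go to s, push ε → (s, yy, BB#)
  read y, top B: go to r, push BB → (r, y, BBB#)
  ε-move, top B: go to q, push X → (q, y, XBB#)
  read y, top X: go to s, push ε → (s, ε, BB#)
All input consumed; state s ∉ F and no further ε-move applies.

Reject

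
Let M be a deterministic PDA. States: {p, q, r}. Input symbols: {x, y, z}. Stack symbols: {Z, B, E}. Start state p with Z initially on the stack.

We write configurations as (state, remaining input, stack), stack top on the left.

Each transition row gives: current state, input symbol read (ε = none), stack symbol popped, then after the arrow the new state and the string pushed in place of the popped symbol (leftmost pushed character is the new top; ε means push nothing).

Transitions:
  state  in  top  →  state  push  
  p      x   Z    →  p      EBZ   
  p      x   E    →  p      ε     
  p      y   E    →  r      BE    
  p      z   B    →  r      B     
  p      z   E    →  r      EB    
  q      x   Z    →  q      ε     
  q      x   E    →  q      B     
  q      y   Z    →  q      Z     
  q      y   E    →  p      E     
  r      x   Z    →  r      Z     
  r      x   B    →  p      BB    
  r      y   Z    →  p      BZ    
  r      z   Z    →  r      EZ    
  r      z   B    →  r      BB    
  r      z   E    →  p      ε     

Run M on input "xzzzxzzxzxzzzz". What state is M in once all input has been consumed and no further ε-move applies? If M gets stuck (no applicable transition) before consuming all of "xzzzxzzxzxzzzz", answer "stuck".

r

(p, xzzzxzzxzxzzzz, Z) ⊢ (p, zzzxzzxzxzzzz, EBZ) ⊢ (r, zzxzzxzxzzzz, EBBZ) ⊢ (p, zxzzxzxzzzz, BBZ) ⊢ (r, xzzxzxzzzz, BBZ) ⊢ (p, zzxzxzzzz, BBBZ) ⊢ (r, zxzxzzzz, BBBZ) ⊢ (r, xzxzzzz, BBBBZ) ⊢ (p, zxzzzz, BBBBBZ) ⊢ (r, xzzzz, BBBBBZ) ⊢ (p, zzzz, BBBBBBZ) ⊢ (r, zzz, BBBBBBZ) ⊢ (r, zz, BBBBBBBZ) ⊢ (r, z, BBBBBBBBZ) ⊢ (r, ε, BBBBBBBBBZ)
All input consumed; M is in state r.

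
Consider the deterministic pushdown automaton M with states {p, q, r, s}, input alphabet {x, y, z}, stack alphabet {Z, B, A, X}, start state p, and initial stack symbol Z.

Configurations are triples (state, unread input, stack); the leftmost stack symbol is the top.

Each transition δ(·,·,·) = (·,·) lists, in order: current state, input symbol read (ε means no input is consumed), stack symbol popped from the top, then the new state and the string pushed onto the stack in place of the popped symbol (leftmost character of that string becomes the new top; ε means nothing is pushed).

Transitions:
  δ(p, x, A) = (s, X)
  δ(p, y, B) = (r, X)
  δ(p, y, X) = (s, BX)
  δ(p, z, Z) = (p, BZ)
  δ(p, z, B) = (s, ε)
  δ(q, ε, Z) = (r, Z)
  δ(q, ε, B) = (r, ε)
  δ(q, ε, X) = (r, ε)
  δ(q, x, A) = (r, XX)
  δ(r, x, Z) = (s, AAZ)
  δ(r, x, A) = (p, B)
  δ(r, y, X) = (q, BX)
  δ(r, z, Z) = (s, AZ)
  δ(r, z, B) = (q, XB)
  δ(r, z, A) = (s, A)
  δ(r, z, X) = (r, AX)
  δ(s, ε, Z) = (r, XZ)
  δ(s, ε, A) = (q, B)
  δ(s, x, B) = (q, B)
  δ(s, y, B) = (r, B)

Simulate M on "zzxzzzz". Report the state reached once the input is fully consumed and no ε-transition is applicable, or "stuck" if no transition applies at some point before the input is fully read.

stuck

(p, zzxzzzz, Z)
  read z, top Z: go to p, push BZ → (p, zxzzzz, BZ)
  read z, top B: go to s, push ε → (s, xzzzz, Z)
  ε-move, top Z: go to r, push XZ → (r, xzzzz, XZ)
No transition for (r, x, top X); M blocks with input xzzzz remaining.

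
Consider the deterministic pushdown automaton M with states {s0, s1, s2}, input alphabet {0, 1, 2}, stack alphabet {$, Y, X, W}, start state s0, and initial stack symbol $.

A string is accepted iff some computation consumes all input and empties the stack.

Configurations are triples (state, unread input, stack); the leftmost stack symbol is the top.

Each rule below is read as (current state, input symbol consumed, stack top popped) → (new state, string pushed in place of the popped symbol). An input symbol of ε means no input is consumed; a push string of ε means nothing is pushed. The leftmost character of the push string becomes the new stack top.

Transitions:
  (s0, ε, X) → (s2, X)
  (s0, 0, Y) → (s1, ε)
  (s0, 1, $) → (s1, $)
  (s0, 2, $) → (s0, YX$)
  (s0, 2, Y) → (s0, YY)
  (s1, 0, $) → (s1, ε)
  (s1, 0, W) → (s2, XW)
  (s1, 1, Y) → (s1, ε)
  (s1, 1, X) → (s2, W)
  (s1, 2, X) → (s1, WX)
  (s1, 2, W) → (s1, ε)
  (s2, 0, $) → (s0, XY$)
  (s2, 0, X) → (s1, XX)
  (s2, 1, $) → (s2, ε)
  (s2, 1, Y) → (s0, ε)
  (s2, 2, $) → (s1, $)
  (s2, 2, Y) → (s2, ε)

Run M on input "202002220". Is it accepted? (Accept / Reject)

Reject

(s0, 202002220, $)
  read 2, top $: go to s0, push YX$ → (s0, 02002220, YX$)
  read 0, top Y: go to s1, push ε → (s1, 2002220, X$)
  read 2, top X: go to s1, push WX → (s1, 002220, WX$)
  read 0, top W: go to s2, push XW → (s2, 02220, XWX$)
  read 0, top X: go to s1, push XX → (s1, 2220, XXWX$)
  read 2, top X: go to s1, push WX → (s1, 220, WXXWX$)
  read 2, top W: go to s1, push ε → (s1, 20, XXWX$)
  read 2, top X: go to s1, push WX → (s1, 0, WXXWX$)
  read 0, top W: go to s2, push XW → (s2, ε, XWXXWX$)
All input consumed; stack is XWXXWX$, not empty, and no further ε-move applies.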